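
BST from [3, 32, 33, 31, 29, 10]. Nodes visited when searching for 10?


BST root = 3
Search for 10: compare at each node
Path: [3, 32, 31, 29, 10]


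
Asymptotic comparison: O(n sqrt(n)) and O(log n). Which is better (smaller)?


logarithmic grows slower than n^1.5
O(log n) is asymptotically smaller; O(n sqrt(n)) grows faster


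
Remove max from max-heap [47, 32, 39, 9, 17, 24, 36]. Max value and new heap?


Max = 47
Replace root with last, heapify down
Resulting heap: [39, 32, 36, 9, 17, 24]


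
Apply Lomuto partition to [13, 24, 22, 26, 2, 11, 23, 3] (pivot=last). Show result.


Elements <= 3 go left of pivot.
Result: [2, 3, 22, 26, 13, 11, 23, 24], pivot at index 1


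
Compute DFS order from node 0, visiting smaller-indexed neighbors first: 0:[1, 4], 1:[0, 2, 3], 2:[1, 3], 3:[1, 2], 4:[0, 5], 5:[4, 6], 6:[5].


DFS stack-based: start with [0]
Visit order: [0, 1, 2, 3, 4, 5, 6]


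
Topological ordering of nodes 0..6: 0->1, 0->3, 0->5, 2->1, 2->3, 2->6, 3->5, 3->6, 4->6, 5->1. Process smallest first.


Kahn's algorithm, process smallest node first
Order: [0, 2, 3, 4, 5, 1, 6]


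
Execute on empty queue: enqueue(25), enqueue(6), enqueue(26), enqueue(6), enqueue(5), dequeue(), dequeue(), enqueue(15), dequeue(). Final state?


enqueue(25) -> [25]
enqueue(6) -> [25, 6]
enqueue(26) -> [25, 6, 26]
enqueue(6) -> [25, 6, 26, 6]
enqueue(5) -> [25, 6, 26, 6, 5]
dequeue() returns 25 -> [6, 26, 6, 5]
dequeue() returns 6 -> [26, 6, 5]
enqueue(15) -> [26, 6, 5, 15]
dequeue() returns 26 -> [6, 5, 15]
Final queue (front to back): [6, 5, 15]


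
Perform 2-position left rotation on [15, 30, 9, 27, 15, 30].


Left rotate by 2: [9, 27, 15, 30, 15, 30]


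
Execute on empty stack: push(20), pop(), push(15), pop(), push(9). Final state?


push(20) -> [20]
pop() returns 20 -> []
push(15) -> [15]
pop() returns 15 -> []
push(9) -> [9]
Final stack (bottom to top): [9]


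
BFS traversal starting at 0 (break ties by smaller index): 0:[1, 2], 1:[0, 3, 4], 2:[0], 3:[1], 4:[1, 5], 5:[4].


BFS queue: start with [0]
Visit order: [0, 1, 2, 3, 4, 5]


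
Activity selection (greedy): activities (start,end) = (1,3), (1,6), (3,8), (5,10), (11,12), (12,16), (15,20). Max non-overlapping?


Greedy: pick earliest-ending, then skip overlaps.
Selected (4 activities): [(1, 3), (3, 8), (11, 12), (12, 16)]


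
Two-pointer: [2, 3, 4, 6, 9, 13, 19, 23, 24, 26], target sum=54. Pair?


Two pointers: lo=0, hi=9
No pair sums to 54


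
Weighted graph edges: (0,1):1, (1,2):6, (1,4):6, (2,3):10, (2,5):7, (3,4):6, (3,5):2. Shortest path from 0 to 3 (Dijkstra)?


Dijkstra from 0:
Distances: {0: 0, 1: 1, 2: 7, 3: 13, 4: 7, 5: 14}
Shortest distance to 3 = 13, path = [0, 1, 4, 3]


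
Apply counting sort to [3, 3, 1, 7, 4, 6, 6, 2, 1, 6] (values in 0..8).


Count array: [0, 2, 1, 2, 1, 0, 3, 1, 0]
Reconstruct: [1, 1, 2, 3, 3, 4, 6, 6, 6, 7]


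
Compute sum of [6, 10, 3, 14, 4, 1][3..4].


Prefix sums: [0, 6, 16, 19, 33, 37, 38]
Sum[3..4] = prefix[5] - prefix[3] = 37 - 19 = 18


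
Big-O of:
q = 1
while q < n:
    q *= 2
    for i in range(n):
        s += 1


Per nesting level: O(log n) * O(n) = O(n log n)
Complexity: O(n log n)


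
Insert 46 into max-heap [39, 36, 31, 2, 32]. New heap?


Append 46: [39, 36, 31, 2, 32, 46]
Bubble up: swap idx 5(46) with idx 2(31); swap idx 2(46) with idx 0(39)
Result: [46, 36, 39, 2, 32, 31]


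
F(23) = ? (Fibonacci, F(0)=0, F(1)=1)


F(n)=F(n-1)+F(n-2)
...F(21)=10946, F(22)=17711, F(23)=28657


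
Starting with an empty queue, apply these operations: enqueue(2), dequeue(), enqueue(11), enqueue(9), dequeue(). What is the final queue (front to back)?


enqueue(2) -> [2]
dequeue() returns 2 -> []
enqueue(11) -> [11]
enqueue(9) -> [11, 9]
dequeue() returns 11 -> [9]
Final queue (front to back): [9]


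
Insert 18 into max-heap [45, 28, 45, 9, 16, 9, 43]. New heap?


Append 18: [45, 28, 45, 9, 16, 9, 43, 18]
Bubble up: swap idx 7(18) with idx 3(9)
Result: [45, 28, 45, 18, 16, 9, 43, 9]


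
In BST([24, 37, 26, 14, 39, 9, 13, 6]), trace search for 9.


BST root = 24
Search for 9: compare at each node
Path: [24, 14, 9]


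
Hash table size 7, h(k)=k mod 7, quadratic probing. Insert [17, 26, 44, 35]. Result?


Insertions: 17->slot 3; 26->slot 5; 44->slot 2; 35->slot 0
Table: [35, None, 44, 17, None, 26, None]


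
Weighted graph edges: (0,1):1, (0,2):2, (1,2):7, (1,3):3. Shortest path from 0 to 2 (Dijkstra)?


Dijkstra from 0:
Distances: {0: 0, 1: 1, 2: 2, 3: 4}
Shortest distance to 2 = 2, path = [0, 2]


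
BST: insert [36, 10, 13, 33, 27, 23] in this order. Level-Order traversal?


Root = 36; build tree by BST insertion.
Level-Order traversal: [36, 10, 13, 33, 27, 23]


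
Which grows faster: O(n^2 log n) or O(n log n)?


linearithmic grows slower than n^2 log n
O(n log n) is asymptotically smaller; O(n^2 log n) grows faster


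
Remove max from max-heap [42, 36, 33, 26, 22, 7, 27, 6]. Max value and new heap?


Max = 42
Replace root with last, heapify down
Resulting heap: [36, 26, 33, 6, 22, 7, 27]


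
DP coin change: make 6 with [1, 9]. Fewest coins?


dp[0]=0; dp[i]=1+min(dp[i-c] for c in coins)
...dp[1]=1, dp[2]=2, dp[3]=3, dp[4]=4, dp[5]=5, dp[6]=6
Minimum coins for 6 = 6


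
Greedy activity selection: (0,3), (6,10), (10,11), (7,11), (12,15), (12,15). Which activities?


Greedy: pick earliest-ending, then skip overlaps.
Selected (4 activities): [(0, 3), (6, 10), (10, 11), (12, 15)]


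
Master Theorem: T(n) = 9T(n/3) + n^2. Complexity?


a=9, b=3, c=2. log_3(9)=2 = c=2. Case 2: O(n^c log n) = O(n^2 log n)
Complexity: O(n^2 log n)


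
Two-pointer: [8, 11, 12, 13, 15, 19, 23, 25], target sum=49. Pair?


Two pointers: lo=0, hi=7
No pair sums to 49


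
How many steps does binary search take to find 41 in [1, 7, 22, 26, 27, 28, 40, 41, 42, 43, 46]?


Search for 41:
[0,10] mid=5 arr[5]=28
[6,10] mid=8 arr[8]=42
[6,7] mid=6 arr[6]=40
[7,7] mid=7 arr[7]=41
Total: 4 comparisons


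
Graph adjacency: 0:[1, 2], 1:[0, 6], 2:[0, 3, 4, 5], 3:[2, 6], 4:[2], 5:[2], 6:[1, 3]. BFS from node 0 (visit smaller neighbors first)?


BFS queue: start with [0]
Visit order: [0, 1, 2, 6, 3, 4, 5]


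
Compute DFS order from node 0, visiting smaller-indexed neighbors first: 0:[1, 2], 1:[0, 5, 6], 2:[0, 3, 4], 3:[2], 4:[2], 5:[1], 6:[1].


DFS stack-based: start with [0]
Visit order: [0, 1, 5, 6, 2, 3, 4]


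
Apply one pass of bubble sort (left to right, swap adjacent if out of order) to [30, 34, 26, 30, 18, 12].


After one pass: [30, 26, 30, 18, 12, 34]


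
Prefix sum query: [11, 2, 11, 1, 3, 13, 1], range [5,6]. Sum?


Prefix sums: [0, 11, 13, 24, 25, 28, 41, 42]
Sum[5..6] = prefix[7] - prefix[5] = 42 - 28 = 14


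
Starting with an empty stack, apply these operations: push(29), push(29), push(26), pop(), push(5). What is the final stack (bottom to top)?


push(29) -> [29]
push(29) -> [29, 29]
push(26) -> [29, 29, 26]
pop() returns 26 -> [29, 29]
push(5) -> [29, 29, 5]
Final stack (bottom to top): [29, 29, 5]


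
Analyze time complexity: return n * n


Analysis: constant-time operation, no loop
Complexity: O(1)


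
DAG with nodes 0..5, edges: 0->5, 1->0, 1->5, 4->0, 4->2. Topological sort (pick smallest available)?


Kahn's algorithm, process smallest node first
Order: [1, 3, 4, 0, 2, 5]


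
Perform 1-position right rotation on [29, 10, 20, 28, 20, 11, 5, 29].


Right rotate by 1: [29, 29, 10, 20, 28, 20, 11, 5]


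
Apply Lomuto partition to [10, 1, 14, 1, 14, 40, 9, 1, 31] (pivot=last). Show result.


Elements <= 31 go left of pivot.
Result: [10, 1, 14, 1, 14, 9, 1, 31, 40], pivot at index 7


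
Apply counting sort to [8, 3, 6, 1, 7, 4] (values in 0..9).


Count array: [0, 1, 0, 1, 1, 0, 1, 1, 1, 0]
Reconstruct: [1, 3, 4, 6, 7, 8]


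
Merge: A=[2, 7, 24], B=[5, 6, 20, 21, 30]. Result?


Compare heads, take smaller each step.
Merged: [2, 5, 6, 7, 20, 21, 24, 30]


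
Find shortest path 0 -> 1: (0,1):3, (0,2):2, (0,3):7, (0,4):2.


Dijkstra from 0:
Distances: {0: 0, 1: 3, 2: 2, 3: 7, 4: 2}
Shortest distance to 1 = 3, path = [0, 1]


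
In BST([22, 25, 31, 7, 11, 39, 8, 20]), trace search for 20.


BST root = 22
Search for 20: compare at each node
Path: [22, 7, 11, 20]


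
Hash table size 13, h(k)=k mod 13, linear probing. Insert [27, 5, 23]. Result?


Insertions: 27->slot 1; 5->slot 5; 23->slot 10
Table: [None, 27, None, None, None, 5, None, None, None, None, 23, None, None]


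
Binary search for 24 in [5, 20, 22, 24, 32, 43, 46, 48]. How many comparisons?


Search for 24:
[0,7] mid=3 arr[3]=24
Total: 1 comparisons


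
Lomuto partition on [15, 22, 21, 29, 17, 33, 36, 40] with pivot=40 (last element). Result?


Elements <= 40 go left of pivot.
Result: [15, 22, 21, 29, 17, 33, 36, 40], pivot at index 7


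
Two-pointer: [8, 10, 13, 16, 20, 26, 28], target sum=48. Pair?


Two pointers: lo=0, hi=6
Found pair: (20, 28) summing to 48


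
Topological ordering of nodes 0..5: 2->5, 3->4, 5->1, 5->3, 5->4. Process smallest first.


Kahn's algorithm, process smallest node first
Order: [0, 2, 5, 1, 3, 4]


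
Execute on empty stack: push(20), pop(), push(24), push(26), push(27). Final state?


push(20) -> [20]
pop() returns 20 -> []
push(24) -> [24]
push(26) -> [24, 26]
push(27) -> [24, 26, 27]
Final stack (bottom to top): [24, 26, 27]


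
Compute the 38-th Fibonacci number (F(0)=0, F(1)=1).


F(n)=F(n-1)+F(n-2)
...F(36)=14930352, F(37)=24157817, F(38)=39088169


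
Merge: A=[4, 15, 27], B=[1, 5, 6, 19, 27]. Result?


Compare heads, take smaller each step.
Merged: [1, 4, 5, 6, 15, 19, 27, 27]


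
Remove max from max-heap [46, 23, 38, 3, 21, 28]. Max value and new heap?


Max = 46
Replace root with last, heapify down
Resulting heap: [38, 23, 28, 3, 21]


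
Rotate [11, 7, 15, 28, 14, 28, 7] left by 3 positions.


Left rotate by 3: [28, 14, 28, 7, 11, 7, 15]


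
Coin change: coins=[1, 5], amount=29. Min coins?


dp[0]=0; dp[i]=1+min(dp[i-c] for c in coins)
...dp[24]=8, dp[25]=5, dp[26]=6, dp[27]=7, dp[28]=8, dp[29]=9
Minimum coins for 29 = 9


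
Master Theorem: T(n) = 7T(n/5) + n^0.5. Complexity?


a=7, b=5, c=0.5. log_5(7)=1.209 > c=0.5. Case 1: O(n^log_b(a)) = O(n^1.209)
Complexity: O(n^1.209)


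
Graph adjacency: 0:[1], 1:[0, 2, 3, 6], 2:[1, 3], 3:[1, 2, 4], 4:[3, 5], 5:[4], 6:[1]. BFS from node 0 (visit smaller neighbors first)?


BFS queue: start with [0]
Visit order: [0, 1, 2, 3, 6, 4, 5]


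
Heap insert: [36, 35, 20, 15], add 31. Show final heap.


Append 31: [36, 35, 20, 15, 31]
Bubble up: no swaps needed
Result: [36, 35, 20, 15, 31]


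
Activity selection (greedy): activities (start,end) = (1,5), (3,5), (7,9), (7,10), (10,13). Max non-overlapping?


Greedy: pick earliest-ending, then skip overlaps.
Selected (3 activities): [(1, 5), (7, 9), (10, 13)]


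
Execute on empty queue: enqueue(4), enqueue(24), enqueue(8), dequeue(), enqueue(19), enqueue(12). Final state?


enqueue(4) -> [4]
enqueue(24) -> [4, 24]
enqueue(8) -> [4, 24, 8]
dequeue() returns 4 -> [24, 8]
enqueue(19) -> [24, 8, 19]
enqueue(12) -> [24, 8, 19, 12]
Final queue (front to back): [24, 8, 19, 12]


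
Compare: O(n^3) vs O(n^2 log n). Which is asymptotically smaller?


n^2 log n grows slower than cubic
O(n^2 log n) is asymptotically smaller; O(n^3) grows faster


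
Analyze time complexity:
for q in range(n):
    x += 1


Per nesting level: O(n) = O(n)
Complexity: O(n)


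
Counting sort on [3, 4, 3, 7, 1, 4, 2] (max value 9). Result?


Count array: [0, 1, 1, 2, 2, 0, 0, 1, 0, 0]
Reconstruct: [1, 2, 3, 3, 4, 4, 7]


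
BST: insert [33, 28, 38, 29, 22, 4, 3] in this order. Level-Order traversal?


Root = 33; build tree by BST insertion.
Level-Order traversal: [33, 28, 38, 22, 29, 4, 3]


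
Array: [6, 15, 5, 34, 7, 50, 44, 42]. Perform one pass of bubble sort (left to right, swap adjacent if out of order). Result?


After one pass: [6, 5, 15, 7, 34, 44, 42, 50]


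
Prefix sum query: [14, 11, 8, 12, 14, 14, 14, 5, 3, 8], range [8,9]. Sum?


Prefix sums: [0, 14, 25, 33, 45, 59, 73, 87, 92, 95, 103]
Sum[8..9] = prefix[10] - prefix[8] = 103 - 92 = 11


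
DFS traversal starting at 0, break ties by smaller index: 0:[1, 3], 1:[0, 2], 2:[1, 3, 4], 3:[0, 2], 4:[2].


DFS stack-based: start with [0]
Visit order: [0, 1, 2, 3, 4]


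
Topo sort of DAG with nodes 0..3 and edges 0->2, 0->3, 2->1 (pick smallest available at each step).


Kahn's algorithm, process smallest node first
Order: [0, 2, 1, 3]


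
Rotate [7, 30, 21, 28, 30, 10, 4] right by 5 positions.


Right rotate by 5: [21, 28, 30, 10, 4, 7, 30]


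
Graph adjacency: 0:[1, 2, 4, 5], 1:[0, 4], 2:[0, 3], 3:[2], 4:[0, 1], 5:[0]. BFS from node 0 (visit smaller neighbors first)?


BFS queue: start with [0]
Visit order: [0, 1, 2, 4, 5, 3]


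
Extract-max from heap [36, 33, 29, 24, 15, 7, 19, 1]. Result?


Max = 36
Replace root with last, heapify down
Resulting heap: [33, 24, 29, 1, 15, 7, 19]


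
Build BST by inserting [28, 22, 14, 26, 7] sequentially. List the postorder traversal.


Root = 28; build tree by BST insertion.
Postorder traversal: [7, 14, 26, 22, 28]


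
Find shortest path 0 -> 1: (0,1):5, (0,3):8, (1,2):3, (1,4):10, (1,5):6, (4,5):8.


Dijkstra from 0:
Distances: {0: 0, 1: 5, 2: 8, 3: 8, 4: 15, 5: 11}
Shortest distance to 1 = 5, path = [0, 1]


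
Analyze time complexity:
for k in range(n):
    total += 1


Per nesting level: O(n) = O(n)
Complexity: O(n)


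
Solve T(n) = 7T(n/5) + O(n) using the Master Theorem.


a=7, b=5, c=1. log_5(7)=1.209 > c=1. Case 1: O(n^log_b(a)) = O(n^1.209)
Complexity: O(n^1.209)


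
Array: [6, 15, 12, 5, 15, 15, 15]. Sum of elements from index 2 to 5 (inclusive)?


Prefix sums: [0, 6, 21, 33, 38, 53, 68, 83]
Sum[2..5] = prefix[6] - prefix[2] = 68 - 21 = 47


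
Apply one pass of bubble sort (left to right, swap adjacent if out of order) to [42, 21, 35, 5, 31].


After one pass: [21, 35, 5, 31, 42]


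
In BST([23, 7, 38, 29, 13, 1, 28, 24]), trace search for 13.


BST root = 23
Search for 13: compare at each node
Path: [23, 7, 13]


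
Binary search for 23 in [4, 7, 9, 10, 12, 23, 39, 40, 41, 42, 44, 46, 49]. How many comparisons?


Search for 23:
[0,12] mid=6 arr[6]=39
[0,5] mid=2 arr[2]=9
[3,5] mid=4 arr[4]=12
[5,5] mid=5 arr[5]=23
Total: 4 comparisons


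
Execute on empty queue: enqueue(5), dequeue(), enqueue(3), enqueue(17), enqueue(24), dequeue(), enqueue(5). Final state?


enqueue(5) -> [5]
dequeue() returns 5 -> []
enqueue(3) -> [3]
enqueue(17) -> [3, 17]
enqueue(24) -> [3, 17, 24]
dequeue() returns 3 -> [17, 24]
enqueue(5) -> [17, 24, 5]
Final queue (front to back): [17, 24, 5]


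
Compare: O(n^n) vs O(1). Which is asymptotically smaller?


constant grows slower than n^n
O(1) is asymptotically smaller; O(n^n) grows faster


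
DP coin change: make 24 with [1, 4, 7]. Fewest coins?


dp[0]=0; dp[i]=1+min(dp[i-c] for c in coins)
...dp[19]=4, dp[20]=5, dp[21]=3, dp[22]=4, dp[23]=5, dp[24]=6
Minimum coins for 24 = 6


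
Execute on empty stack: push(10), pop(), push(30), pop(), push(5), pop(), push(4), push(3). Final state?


push(10) -> [10]
pop() returns 10 -> []
push(30) -> [30]
pop() returns 30 -> []
push(5) -> [5]
pop() returns 5 -> []
push(4) -> [4]
push(3) -> [4, 3]
Final stack (bottom to top): [4, 3]


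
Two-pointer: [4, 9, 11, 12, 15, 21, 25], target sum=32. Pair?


Two pointers: lo=0, hi=6
Found pair: (11, 21) summing to 32


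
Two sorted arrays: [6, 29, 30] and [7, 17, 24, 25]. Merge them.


Compare heads, take smaller each step.
Merged: [6, 7, 17, 24, 25, 29, 30]


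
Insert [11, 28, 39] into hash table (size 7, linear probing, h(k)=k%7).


Insertions: 11->slot 4; 28->slot 0; 39->slot 5
Table: [28, None, None, None, 11, 39, None]


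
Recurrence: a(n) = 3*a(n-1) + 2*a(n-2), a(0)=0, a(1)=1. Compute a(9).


Build bottom-up:
...a(7)=1763, a(8)=6279, a(9)=3*6279+2*1763=22363


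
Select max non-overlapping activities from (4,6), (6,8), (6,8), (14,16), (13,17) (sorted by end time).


Greedy: pick earliest-ending, then skip overlaps.
Selected (3 activities): [(4, 6), (6, 8), (14, 16)]


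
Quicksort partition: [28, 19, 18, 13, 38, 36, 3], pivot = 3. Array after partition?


Elements <= 3 go left of pivot.
Result: [3, 19, 18, 13, 38, 36, 28], pivot at index 0


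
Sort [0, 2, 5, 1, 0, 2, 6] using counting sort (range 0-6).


Count array: [2, 1, 2, 0, 0, 1, 1]
Reconstruct: [0, 0, 1, 2, 2, 5, 6]


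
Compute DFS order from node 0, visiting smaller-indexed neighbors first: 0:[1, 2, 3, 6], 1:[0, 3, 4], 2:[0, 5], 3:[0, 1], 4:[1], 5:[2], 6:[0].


DFS stack-based: start with [0]
Visit order: [0, 1, 3, 4, 2, 5, 6]


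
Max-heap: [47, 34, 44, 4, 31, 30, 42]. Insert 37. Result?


Append 37: [47, 34, 44, 4, 31, 30, 42, 37]
Bubble up: swap idx 7(37) with idx 3(4); swap idx 3(37) with idx 1(34)
Result: [47, 37, 44, 34, 31, 30, 42, 4]


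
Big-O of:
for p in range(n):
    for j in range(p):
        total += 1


Per nesting level: O(n) * O(n) [triangular over p] = O(n^2)
Complexity: O(n^2)


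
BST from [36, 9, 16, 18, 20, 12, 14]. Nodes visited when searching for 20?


BST root = 36
Search for 20: compare at each node
Path: [36, 9, 16, 18, 20]


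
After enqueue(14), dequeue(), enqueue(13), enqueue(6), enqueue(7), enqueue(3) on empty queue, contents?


enqueue(14) -> [14]
dequeue() returns 14 -> []
enqueue(13) -> [13]
enqueue(6) -> [13, 6]
enqueue(7) -> [13, 6, 7]
enqueue(3) -> [13, 6, 7, 3]
Final queue (front to back): [13, 6, 7, 3]


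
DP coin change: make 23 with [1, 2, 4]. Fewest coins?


dp[0]=0; dp[i]=1+min(dp[i-c] for c in coins)
...dp[18]=5, dp[19]=6, dp[20]=5, dp[21]=6, dp[22]=6, dp[23]=7
Minimum coins for 23 = 7


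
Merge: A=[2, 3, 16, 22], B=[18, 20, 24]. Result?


Compare heads, take smaller each step.
Merged: [2, 3, 16, 18, 20, 22, 24]


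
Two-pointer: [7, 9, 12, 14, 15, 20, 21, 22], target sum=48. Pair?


Two pointers: lo=0, hi=7
No pair sums to 48


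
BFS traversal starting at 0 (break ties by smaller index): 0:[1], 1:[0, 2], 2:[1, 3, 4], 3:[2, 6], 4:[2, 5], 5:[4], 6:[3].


BFS queue: start with [0]
Visit order: [0, 1, 2, 3, 4, 6, 5]


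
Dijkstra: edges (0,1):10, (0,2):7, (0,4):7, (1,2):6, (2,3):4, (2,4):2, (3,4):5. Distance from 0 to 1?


Dijkstra from 0:
Distances: {0: 0, 1: 10, 2: 7, 3: 11, 4: 7}
Shortest distance to 1 = 10, path = [0, 1]


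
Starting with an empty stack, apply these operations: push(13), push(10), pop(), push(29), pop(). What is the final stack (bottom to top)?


push(13) -> [13]
push(10) -> [13, 10]
pop() returns 10 -> [13]
push(29) -> [13, 29]
pop() returns 29 -> [13]
Final stack (bottom to top): [13]


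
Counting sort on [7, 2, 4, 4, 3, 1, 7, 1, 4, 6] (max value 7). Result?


Count array: [0, 2, 1, 1, 3, 0, 1, 2]
Reconstruct: [1, 1, 2, 3, 4, 4, 4, 6, 7, 7]


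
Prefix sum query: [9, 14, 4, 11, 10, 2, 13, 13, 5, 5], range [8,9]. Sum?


Prefix sums: [0, 9, 23, 27, 38, 48, 50, 63, 76, 81, 86]
Sum[8..9] = prefix[10] - prefix[8] = 86 - 76 = 10


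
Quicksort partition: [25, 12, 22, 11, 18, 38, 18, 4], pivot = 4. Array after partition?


Elements <= 4 go left of pivot.
Result: [4, 12, 22, 11, 18, 38, 18, 25], pivot at index 0


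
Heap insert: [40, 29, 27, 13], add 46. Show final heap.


Append 46: [40, 29, 27, 13, 46]
Bubble up: swap idx 4(46) with idx 1(29); swap idx 1(46) with idx 0(40)
Result: [46, 40, 27, 13, 29]


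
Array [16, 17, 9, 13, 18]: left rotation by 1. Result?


Left rotate by 1: [17, 9, 13, 18, 16]


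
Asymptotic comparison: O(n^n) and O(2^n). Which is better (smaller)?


exponential grows slower than n^n
O(2^n) is asymptotically smaller; O(n^n) grows faster


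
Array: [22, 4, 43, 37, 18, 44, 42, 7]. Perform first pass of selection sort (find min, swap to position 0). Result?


After one pass: [4, 22, 43, 37, 18, 44, 42, 7]


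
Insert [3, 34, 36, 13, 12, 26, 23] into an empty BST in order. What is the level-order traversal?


Root = 3; build tree by BST insertion.
Level-Order traversal: [3, 34, 13, 36, 12, 26, 23]


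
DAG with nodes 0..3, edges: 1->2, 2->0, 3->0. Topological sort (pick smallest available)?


Kahn's algorithm, process smallest node first
Order: [1, 2, 3, 0]


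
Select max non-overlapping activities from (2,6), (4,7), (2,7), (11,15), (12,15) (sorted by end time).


Greedy: pick earliest-ending, then skip overlaps.
Selected (2 activities): [(2, 6), (11, 15)]


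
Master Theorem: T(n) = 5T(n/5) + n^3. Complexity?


a=5, b=5, c=3. log_5(5)=1 < c=3. Case 3: O(n^c) = O(n^3)
Complexity: O(n^3)


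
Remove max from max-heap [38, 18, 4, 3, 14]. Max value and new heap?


Max = 38
Replace root with last, heapify down
Resulting heap: [18, 14, 4, 3]


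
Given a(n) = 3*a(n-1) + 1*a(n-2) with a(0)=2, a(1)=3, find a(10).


Build bottom-up:
...a(8)=14159, a(9)=46764, a(10)=3*46764+1*14159=154451


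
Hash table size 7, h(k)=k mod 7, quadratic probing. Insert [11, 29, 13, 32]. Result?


Insertions: 11->slot 4; 29->slot 1; 13->slot 6; 32->slot 5
Table: [None, 29, None, None, 11, 32, 13]


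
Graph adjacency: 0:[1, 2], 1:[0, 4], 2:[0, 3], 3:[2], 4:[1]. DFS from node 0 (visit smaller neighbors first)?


DFS stack-based: start with [0]
Visit order: [0, 1, 4, 2, 3]


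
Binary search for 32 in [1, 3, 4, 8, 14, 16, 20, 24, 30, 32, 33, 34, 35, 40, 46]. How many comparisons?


Search for 32:
[0,14] mid=7 arr[7]=24
[8,14] mid=11 arr[11]=34
[8,10] mid=9 arr[9]=32
Total: 3 comparisons


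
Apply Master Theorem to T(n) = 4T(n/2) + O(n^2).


a=4, b=2, c=2. log_2(4)=2 = c=2. Case 2: O(n^c log n) = O(n^2 log n)
Complexity: O(n^2 log n)


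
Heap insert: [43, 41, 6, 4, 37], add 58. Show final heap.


Append 58: [43, 41, 6, 4, 37, 58]
Bubble up: swap idx 5(58) with idx 2(6); swap idx 2(58) with idx 0(43)
Result: [58, 41, 43, 4, 37, 6]


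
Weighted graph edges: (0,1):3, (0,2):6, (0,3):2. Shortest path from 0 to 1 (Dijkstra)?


Dijkstra from 0:
Distances: {0: 0, 1: 3, 2: 6, 3: 2}
Shortest distance to 1 = 3, path = [0, 1]


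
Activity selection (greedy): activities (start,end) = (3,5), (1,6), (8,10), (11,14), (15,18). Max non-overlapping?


Greedy: pick earliest-ending, then skip overlaps.
Selected (4 activities): [(3, 5), (8, 10), (11, 14), (15, 18)]


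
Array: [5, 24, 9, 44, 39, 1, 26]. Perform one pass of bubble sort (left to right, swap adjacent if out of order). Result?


After one pass: [5, 9, 24, 39, 1, 26, 44]


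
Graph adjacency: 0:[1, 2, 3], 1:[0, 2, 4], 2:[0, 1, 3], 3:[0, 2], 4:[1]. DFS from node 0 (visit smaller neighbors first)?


DFS stack-based: start with [0]
Visit order: [0, 1, 2, 3, 4]


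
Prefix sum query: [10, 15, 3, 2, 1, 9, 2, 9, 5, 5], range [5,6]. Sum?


Prefix sums: [0, 10, 25, 28, 30, 31, 40, 42, 51, 56, 61]
Sum[5..6] = prefix[7] - prefix[5] = 42 - 31 = 11


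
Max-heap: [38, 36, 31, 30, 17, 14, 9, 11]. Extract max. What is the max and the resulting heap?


Max = 38
Replace root with last, heapify down
Resulting heap: [36, 30, 31, 11, 17, 14, 9]


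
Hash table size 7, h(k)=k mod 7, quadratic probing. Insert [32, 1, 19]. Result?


Insertions: 32->slot 4; 1->slot 1; 19->slot 5
Table: [None, 1, None, None, 32, 19, None]


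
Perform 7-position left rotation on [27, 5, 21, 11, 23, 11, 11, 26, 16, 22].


Left rotate by 7: [26, 16, 22, 27, 5, 21, 11, 23, 11, 11]


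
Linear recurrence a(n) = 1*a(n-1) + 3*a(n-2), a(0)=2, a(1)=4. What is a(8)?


Build bottom-up:
...a(6)=274, a(7)=628, a(8)=1*628+3*274=1450


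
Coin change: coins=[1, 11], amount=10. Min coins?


dp[0]=0; dp[i]=1+min(dp[i-c] for c in coins)
...dp[5]=5, dp[6]=6, dp[7]=7, dp[8]=8, dp[9]=9, dp[10]=10
Minimum coins for 10 = 10


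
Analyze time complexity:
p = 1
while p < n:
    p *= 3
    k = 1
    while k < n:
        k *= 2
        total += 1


Per nesting level: O(log n) * O(log n) = O((log n)^2)
Complexity: O((log n)^2)


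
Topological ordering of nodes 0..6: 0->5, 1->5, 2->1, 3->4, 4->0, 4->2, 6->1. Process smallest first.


Kahn's algorithm, process smallest node first
Order: [3, 4, 0, 2, 6, 1, 5]


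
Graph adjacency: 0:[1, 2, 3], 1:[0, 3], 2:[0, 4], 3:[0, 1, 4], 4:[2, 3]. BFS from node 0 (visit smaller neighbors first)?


BFS queue: start with [0]
Visit order: [0, 1, 2, 3, 4]


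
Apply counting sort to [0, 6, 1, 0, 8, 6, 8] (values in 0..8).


Count array: [2, 1, 0, 0, 0, 0, 2, 0, 2]
Reconstruct: [0, 0, 1, 6, 6, 8, 8]


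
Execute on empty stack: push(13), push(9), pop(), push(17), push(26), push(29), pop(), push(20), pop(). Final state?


push(13) -> [13]
push(9) -> [13, 9]
pop() returns 9 -> [13]
push(17) -> [13, 17]
push(26) -> [13, 17, 26]
push(29) -> [13, 17, 26, 29]
pop() returns 29 -> [13, 17, 26]
push(20) -> [13, 17, 26, 20]
pop() returns 20 -> [13, 17, 26]
Final stack (bottom to top): [13, 17, 26]


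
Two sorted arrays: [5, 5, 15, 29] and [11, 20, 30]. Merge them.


Compare heads, take smaller each step.
Merged: [5, 5, 11, 15, 20, 29, 30]


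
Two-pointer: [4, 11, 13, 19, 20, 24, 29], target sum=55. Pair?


Two pointers: lo=0, hi=6
No pair sums to 55


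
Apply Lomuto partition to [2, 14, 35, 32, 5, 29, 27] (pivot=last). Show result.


Elements <= 27 go left of pivot.
Result: [2, 14, 5, 27, 35, 29, 32], pivot at index 3


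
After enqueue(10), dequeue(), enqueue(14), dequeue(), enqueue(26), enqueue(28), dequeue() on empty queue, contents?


enqueue(10) -> [10]
dequeue() returns 10 -> []
enqueue(14) -> [14]
dequeue() returns 14 -> []
enqueue(26) -> [26]
enqueue(28) -> [26, 28]
dequeue() returns 26 -> [28]
Final queue (front to back): [28]


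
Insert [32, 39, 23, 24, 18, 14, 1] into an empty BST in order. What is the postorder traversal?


Root = 32; build tree by BST insertion.
Postorder traversal: [1, 14, 18, 24, 23, 39, 32]


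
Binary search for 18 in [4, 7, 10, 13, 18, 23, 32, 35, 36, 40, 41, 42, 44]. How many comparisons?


Search for 18:
[0,12] mid=6 arr[6]=32
[0,5] mid=2 arr[2]=10
[3,5] mid=4 arr[4]=18
Total: 3 comparisons


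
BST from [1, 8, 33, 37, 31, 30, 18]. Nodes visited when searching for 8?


BST root = 1
Search for 8: compare at each node
Path: [1, 8]


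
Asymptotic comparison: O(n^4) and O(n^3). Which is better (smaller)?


cubic grows slower than quartic
O(n^3) is asymptotically smaller; O(n^4) grows faster


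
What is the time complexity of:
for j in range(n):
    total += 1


Per nesting level: O(n) = O(n)
Complexity: O(n)


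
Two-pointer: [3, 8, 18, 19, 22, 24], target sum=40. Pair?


Two pointers: lo=0, hi=5
Found pair: (18, 22) summing to 40


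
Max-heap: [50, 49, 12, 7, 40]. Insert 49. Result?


Append 49: [50, 49, 12, 7, 40, 49]
Bubble up: swap idx 5(49) with idx 2(12)
Result: [50, 49, 49, 7, 40, 12]


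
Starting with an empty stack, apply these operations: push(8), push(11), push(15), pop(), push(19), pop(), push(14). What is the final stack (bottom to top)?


push(8) -> [8]
push(11) -> [8, 11]
push(15) -> [8, 11, 15]
pop() returns 15 -> [8, 11]
push(19) -> [8, 11, 19]
pop() returns 19 -> [8, 11]
push(14) -> [8, 11, 14]
Final stack (bottom to top): [8, 11, 14]


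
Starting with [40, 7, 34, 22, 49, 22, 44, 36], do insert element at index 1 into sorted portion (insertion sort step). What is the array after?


After one pass: [7, 40, 34, 22, 49, 22, 44, 36]


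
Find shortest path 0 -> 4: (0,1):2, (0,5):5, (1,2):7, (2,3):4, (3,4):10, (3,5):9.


Dijkstra from 0:
Distances: {0: 0, 1: 2, 2: 9, 3: 13, 4: 23, 5: 5}
Shortest distance to 4 = 23, path = [0, 1, 2, 3, 4]


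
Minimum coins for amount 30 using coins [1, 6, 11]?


dp[0]=0; dp[i]=1+min(dp[i-c] for c in coins)
...dp[25]=5, dp[26]=6, dp[27]=7, dp[28]=3, dp[29]=4, dp[30]=5
Minimum coins for 30 = 5


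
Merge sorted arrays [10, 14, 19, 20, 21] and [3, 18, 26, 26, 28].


Compare heads, take smaller each step.
Merged: [3, 10, 14, 18, 19, 20, 21, 26, 26, 28]


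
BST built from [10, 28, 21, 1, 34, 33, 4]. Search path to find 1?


BST root = 10
Search for 1: compare at each node
Path: [10, 1]


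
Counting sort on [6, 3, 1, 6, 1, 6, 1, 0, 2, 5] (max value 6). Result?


Count array: [1, 3, 1, 1, 0, 1, 3]
Reconstruct: [0, 1, 1, 1, 2, 3, 5, 6, 6, 6]


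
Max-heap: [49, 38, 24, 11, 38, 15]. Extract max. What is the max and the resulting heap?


Max = 49
Replace root with last, heapify down
Resulting heap: [38, 38, 24, 11, 15]


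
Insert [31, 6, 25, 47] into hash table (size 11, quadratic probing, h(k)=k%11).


Insertions: 31->slot 9; 6->slot 6; 25->slot 3; 47->slot 4
Table: [None, None, None, 25, 47, None, 6, None, None, 31, None]


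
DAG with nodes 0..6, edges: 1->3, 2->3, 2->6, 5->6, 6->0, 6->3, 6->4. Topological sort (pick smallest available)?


Kahn's algorithm, process smallest node first
Order: [1, 2, 5, 6, 0, 3, 4]


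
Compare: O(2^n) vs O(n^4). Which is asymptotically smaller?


quartic grows slower than exponential
O(n^4) is asymptotically smaller; O(2^n) grows faster


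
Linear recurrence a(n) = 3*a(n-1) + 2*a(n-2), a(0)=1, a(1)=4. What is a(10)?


Build bottom-up:
...a(8)=28642, a(9)=102010, a(10)=3*102010+2*28642=363314


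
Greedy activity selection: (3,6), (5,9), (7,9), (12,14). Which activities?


Greedy: pick earliest-ending, then skip overlaps.
Selected (3 activities): [(3, 6), (7, 9), (12, 14)]


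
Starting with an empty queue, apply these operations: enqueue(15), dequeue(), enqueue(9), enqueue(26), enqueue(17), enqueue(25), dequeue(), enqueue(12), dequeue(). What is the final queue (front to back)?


enqueue(15) -> [15]
dequeue() returns 15 -> []
enqueue(9) -> [9]
enqueue(26) -> [9, 26]
enqueue(17) -> [9, 26, 17]
enqueue(25) -> [9, 26, 17, 25]
dequeue() returns 9 -> [26, 17, 25]
enqueue(12) -> [26, 17, 25, 12]
dequeue() returns 26 -> [17, 25, 12]
Final queue (front to back): [17, 25, 12]


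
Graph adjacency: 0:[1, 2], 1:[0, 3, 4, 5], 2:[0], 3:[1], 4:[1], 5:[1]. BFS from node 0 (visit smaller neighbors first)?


BFS queue: start with [0]
Visit order: [0, 1, 2, 3, 4, 5]


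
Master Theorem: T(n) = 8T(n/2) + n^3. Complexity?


a=8, b=2, c=3. log_2(8)=3 = c=3. Case 2: O(n^c log n) = O(n^3 log n)
Complexity: O(n^3 log n)


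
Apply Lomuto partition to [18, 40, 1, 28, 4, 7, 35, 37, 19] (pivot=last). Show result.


Elements <= 19 go left of pivot.
Result: [18, 1, 4, 7, 19, 28, 35, 37, 40], pivot at index 4


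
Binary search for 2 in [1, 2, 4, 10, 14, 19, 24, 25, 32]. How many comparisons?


Search for 2:
[0,8] mid=4 arr[4]=14
[0,3] mid=1 arr[1]=2
Total: 2 comparisons


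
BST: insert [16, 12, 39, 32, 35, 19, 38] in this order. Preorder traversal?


Root = 16; build tree by BST insertion.
Preorder traversal: [16, 12, 39, 32, 19, 35, 38]


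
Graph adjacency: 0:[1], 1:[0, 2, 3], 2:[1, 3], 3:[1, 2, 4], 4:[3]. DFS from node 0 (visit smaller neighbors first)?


DFS stack-based: start with [0]
Visit order: [0, 1, 2, 3, 4]


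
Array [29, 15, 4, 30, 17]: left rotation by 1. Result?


Left rotate by 1: [15, 4, 30, 17, 29]


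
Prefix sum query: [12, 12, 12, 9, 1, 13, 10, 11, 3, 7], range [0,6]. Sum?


Prefix sums: [0, 12, 24, 36, 45, 46, 59, 69, 80, 83, 90]
Sum[0..6] = prefix[7] - prefix[0] = 69 - 0 = 69


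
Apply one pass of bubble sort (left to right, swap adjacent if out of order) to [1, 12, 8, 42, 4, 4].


After one pass: [1, 8, 12, 4, 4, 42]


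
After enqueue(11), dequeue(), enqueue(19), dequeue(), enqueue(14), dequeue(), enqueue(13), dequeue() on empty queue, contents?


enqueue(11) -> [11]
dequeue() returns 11 -> []
enqueue(19) -> [19]
dequeue() returns 19 -> []
enqueue(14) -> [14]
dequeue() returns 14 -> []
enqueue(13) -> [13]
dequeue() returns 13 -> []
Final queue (front to back): []


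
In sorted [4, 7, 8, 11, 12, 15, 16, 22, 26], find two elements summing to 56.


Two pointers: lo=0, hi=8
No pair sums to 56


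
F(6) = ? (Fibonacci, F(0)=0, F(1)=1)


F(n)=F(n-1)+F(n-2)
...F(4)=3, F(5)=5, F(6)=8


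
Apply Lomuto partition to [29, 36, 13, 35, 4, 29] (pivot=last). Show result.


Elements <= 29 go left of pivot.
Result: [29, 13, 4, 29, 36, 35], pivot at index 3


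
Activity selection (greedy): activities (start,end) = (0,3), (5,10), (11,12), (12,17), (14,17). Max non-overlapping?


Greedy: pick earliest-ending, then skip overlaps.
Selected (4 activities): [(0, 3), (5, 10), (11, 12), (12, 17)]


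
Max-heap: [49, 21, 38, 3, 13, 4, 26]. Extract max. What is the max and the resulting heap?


Max = 49
Replace root with last, heapify down
Resulting heap: [38, 21, 26, 3, 13, 4]


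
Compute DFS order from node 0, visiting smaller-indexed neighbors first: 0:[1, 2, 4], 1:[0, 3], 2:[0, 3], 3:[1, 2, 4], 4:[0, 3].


DFS stack-based: start with [0]
Visit order: [0, 1, 3, 2, 4]


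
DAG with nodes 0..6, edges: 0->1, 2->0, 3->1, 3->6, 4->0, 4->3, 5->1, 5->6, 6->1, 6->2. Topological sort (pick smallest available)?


Kahn's algorithm, process smallest node first
Order: [4, 3, 5, 6, 2, 0, 1]


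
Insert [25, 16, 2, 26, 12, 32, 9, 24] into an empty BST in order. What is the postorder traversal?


Root = 25; build tree by BST insertion.
Postorder traversal: [9, 12, 2, 24, 16, 32, 26, 25]


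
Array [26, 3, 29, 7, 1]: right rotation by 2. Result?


Right rotate by 2: [7, 1, 26, 3, 29]


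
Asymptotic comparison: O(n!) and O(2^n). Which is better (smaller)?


exponential grows slower than factorial
O(2^n) is asymptotically smaller; O(n!) grows faster


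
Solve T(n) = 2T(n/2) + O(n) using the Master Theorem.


a=2, b=2, c=1. log_2(2)=1 = c=1. Case 2: O(n^c log n) = O(n log n)
Complexity: O(n log n)


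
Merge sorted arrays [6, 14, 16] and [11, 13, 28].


Compare heads, take smaller each step.
Merged: [6, 11, 13, 14, 16, 28]


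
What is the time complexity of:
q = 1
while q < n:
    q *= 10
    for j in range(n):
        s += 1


Per nesting level: O(log n) * O(n) = O(n log n)
Complexity: O(n log n)


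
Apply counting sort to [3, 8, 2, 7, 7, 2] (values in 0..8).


Count array: [0, 0, 2, 1, 0, 0, 0, 2, 1]
Reconstruct: [2, 2, 3, 7, 7, 8]


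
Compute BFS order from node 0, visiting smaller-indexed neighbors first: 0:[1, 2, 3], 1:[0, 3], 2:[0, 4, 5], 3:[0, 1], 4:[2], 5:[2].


BFS queue: start with [0]
Visit order: [0, 1, 2, 3, 4, 5]


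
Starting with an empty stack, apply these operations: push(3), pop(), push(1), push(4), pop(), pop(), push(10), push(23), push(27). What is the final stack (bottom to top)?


push(3) -> [3]
pop() returns 3 -> []
push(1) -> [1]
push(4) -> [1, 4]
pop() returns 4 -> [1]
pop() returns 1 -> []
push(10) -> [10]
push(23) -> [10, 23]
push(27) -> [10, 23, 27]
Final stack (bottom to top): [10, 23, 27]


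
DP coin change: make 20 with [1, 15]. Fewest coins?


dp[0]=0; dp[i]=1+min(dp[i-c] for c in coins)
...dp[15]=1, dp[16]=2, dp[17]=3, dp[18]=4, dp[19]=5, dp[20]=6
Minimum coins for 20 = 6


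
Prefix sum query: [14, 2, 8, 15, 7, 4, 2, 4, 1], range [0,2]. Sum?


Prefix sums: [0, 14, 16, 24, 39, 46, 50, 52, 56, 57]
Sum[0..2] = prefix[3] - prefix[0] = 24 - 0 = 24


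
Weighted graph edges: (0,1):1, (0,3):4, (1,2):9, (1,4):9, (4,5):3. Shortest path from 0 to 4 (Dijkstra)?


Dijkstra from 0:
Distances: {0: 0, 1: 1, 2: 10, 3: 4, 4: 10, 5: 13}
Shortest distance to 4 = 10, path = [0, 1, 4]


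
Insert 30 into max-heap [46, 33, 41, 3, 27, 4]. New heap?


Append 30: [46, 33, 41, 3, 27, 4, 30]
Bubble up: no swaps needed
Result: [46, 33, 41, 3, 27, 4, 30]


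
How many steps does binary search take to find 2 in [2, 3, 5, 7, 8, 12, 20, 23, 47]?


Search for 2:
[0,8] mid=4 arr[4]=8
[0,3] mid=1 arr[1]=3
[0,0] mid=0 arr[0]=2
Total: 3 comparisons


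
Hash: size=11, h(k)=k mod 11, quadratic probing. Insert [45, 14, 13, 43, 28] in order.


Insertions: 45->slot 1; 14->slot 3; 13->slot 2; 43->slot 10; 28->slot 6
Table: [None, 45, 13, 14, None, None, 28, None, None, None, 43]


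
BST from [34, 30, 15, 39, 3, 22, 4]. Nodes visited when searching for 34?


BST root = 34
Search for 34: compare at each node
Path: [34]


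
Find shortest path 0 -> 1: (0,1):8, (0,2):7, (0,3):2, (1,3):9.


Dijkstra from 0:
Distances: {0: 0, 1: 8, 2: 7, 3: 2}
Shortest distance to 1 = 8, path = [0, 1]


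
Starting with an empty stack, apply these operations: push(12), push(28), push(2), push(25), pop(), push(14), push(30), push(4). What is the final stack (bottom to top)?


push(12) -> [12]
push(28) -> [12, 28]
push(2) -> [12, 28, 2]
push(25) -> [12, 28, 2, 25]
pop() returns 25 -> [12, 28, 2]
push(14) -> [12, 28, 2, 14]
push(30) -> [12, 28, 2, 14, 30]
push(4) -> [12, 28, 2, 14, 30, 4]
Final stack (bottom to top): [12, 28, 2, 14, 30, 4]


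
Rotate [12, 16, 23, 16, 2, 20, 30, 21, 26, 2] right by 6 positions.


Right rotate by 6: [2, 20, 30, 21, 26, 2, 12, 16, 23, 16]


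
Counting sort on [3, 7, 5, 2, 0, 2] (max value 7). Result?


Count array: [1, 0, 2, 1, 0, 1, 0, 1]
Reconstruct: [0, 2, 2, 3, 5, 7]


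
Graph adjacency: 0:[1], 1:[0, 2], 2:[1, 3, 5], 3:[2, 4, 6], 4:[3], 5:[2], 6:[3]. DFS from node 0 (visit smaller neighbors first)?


DFS stack-based: start with [0]
Visit order: [0, 1, 2, 3, 4, 6, 5]


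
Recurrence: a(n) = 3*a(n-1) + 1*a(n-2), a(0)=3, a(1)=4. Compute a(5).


Build bottom-up:
...a(3)=49, a(4)=162, a(5)=3*162+1*49=535


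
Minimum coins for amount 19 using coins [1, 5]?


dp[0]=0; dp[i]=1+min(dp[i-c] for c in coins)
...dp[14]=6, dp[15]=3, dp[16]=4, dp[17]=5, dp[18]=6, dp[19]=7
Minimum coins for 19 = 7


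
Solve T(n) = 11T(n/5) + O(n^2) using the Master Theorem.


a=11, b=5, c=2. log_5(11)=1.490 < c=2. Case 3: O(n^c) = O(n^2)
Complexity: O(n^2)


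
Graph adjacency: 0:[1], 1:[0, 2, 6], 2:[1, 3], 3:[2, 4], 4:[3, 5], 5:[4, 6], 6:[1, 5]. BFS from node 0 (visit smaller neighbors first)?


BFS queue: start with [0]
Visit order: [0, 1, 2, 6, 3, 5, 4]


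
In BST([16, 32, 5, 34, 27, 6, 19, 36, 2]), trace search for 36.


BST root = 16
Search for 36: compare at each node
Path: [16, 32, 34, 36]


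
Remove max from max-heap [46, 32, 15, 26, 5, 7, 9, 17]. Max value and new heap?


Max = 46
Replace root with last, heapify down
Resulting heap: [32, 26, 15, 17, 5, 7, 9]


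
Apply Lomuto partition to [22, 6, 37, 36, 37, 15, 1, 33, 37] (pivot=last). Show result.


Elements <= 37 go left of pivot.
Result: [22, 6, 37, 36, 37, 15, 1, 33, 37], pivot at index 8


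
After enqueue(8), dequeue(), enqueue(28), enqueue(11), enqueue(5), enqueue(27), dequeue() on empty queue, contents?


enqueue(8) -> [8]
dequeue() returns 8 -> []
enqueue(28) -> [28]
enqueue(11) -> [28, 11]
enqueue(5) -> [28, 11, 5]
enqueue(27) -> [28, 11, 5, 27]
dequeue() returns 28 -> [11, 5, 27]
Final queue (front to back): [11, 5, 27]


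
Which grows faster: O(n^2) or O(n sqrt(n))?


n^1.5 grows slower than quadratic
O(n sqrt(n)) is asymptotically smaller; O(n^2) grows faster


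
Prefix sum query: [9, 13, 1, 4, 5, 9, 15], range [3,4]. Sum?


Prefix sums: [0, 9, 22, 23, 27, 32, 41, 56]
Sum[3..4] = prefix[5] - prefix[3] = 32 - 23 = 9


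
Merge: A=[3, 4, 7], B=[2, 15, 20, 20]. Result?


Compare heads, take smaller each step.
Merged: [2, 3, 4, 7, 15, 20, 20]
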